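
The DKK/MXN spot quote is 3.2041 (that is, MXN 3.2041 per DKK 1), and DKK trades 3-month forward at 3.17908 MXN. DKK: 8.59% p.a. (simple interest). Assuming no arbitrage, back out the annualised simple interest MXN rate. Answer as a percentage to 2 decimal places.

5.40%

T = 3/12 years.
By CIP, F/S equals the MXN-to-DKK growth ratio: 3.17908/3.2041 = 0.9921913.
The DKK side grows by 1 + 0.0859×3/12 = 1.021475.
That pins the MXN growth at 1.0134986.
(1.0134986 − 1)/T = 0.053994, i.e. 5.40%.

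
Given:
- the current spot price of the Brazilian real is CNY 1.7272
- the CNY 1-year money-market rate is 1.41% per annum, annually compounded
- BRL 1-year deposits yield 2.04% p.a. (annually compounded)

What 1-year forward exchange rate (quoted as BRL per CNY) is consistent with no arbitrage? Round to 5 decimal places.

0.58257

T = 1 year.
CNY growth factor: (1 + 0.0141)^1 = 1.014100.
Growth of 1 BRL over T: (1 + 0.0204)^1 = 1.020400.
So F = 1.7272 × 1.014100 / 1.020400 = 1.716536 (CNY/BRL).
Quoted the other way: 1/1.716536 = 0.58257 BRL per CNY.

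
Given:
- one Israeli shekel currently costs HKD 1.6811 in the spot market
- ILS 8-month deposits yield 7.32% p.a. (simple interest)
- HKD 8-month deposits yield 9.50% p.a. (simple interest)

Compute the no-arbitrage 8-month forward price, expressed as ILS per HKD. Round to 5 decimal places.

T = 8/12 years.
HKD accumulates by 1 + 0.0950×8/12 = 1.0633333.
ILS accumulates by 1 + 0.0732×8/12 = 1.048800.
So F = 1.6811 × 1.0633333 / 1.048800 = 1.704395 (HKD/ILS).
Invert for ILS per HKD: 1 / 1.704395 = 0.58672.

0.58672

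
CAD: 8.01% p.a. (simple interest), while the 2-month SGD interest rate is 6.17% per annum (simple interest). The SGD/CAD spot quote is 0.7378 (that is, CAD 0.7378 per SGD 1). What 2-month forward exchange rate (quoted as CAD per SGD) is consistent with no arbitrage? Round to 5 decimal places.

0.74004

T = 2/12 years.
Growth of 1 CAD over T: 1 + 0.0801×2/12 = 1.013350.
Growth of 1 SGD over T: 1 + 0.0617×2/12 = 1.0102833.
Forward (CAD per SGD) = 0.7378 × 1.013350 / 1.0102833 = 0.7400396.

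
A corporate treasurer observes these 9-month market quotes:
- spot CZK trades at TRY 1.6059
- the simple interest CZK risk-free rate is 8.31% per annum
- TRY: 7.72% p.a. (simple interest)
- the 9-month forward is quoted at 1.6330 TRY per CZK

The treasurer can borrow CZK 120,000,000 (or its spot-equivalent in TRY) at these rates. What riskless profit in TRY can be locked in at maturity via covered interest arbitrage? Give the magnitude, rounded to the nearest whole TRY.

T = 9/12 years.
Keep in CZK, deliver into the forward: 120,000,000·1.062325·1.6330 = TRY 208,173,207.00.
Swap to TRY now, deposit: 120,000,000·1.6059·1.057900 = TRY 203,865,793.20.
The quoted forward overvalues CZK, so borrow TRY, buy CZK at spot, deposit the CZK at 8.31%, and sell the proceeds forward at 1.6330.
Arbitrage profit = |208,173,207.00 − 203,865,793.20| = TRY 4,307,414.

TRY 4,307,414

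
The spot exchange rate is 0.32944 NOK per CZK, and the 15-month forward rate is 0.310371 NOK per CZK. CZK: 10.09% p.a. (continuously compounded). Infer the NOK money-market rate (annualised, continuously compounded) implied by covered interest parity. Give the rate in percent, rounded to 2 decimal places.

5.32%

T = 15/12 years.
By CIP, F/S equals the NOK-to-CZK growth ratio: 0.310371/0.32944 = 0.9421169.
The CZK side grows by e^(0.1009×15/12) = 1.134424.
So the NOK growth factor = 1.068760.
Take logs: ln 1.068760 / (15/12) = 0.053199, so 5.32%.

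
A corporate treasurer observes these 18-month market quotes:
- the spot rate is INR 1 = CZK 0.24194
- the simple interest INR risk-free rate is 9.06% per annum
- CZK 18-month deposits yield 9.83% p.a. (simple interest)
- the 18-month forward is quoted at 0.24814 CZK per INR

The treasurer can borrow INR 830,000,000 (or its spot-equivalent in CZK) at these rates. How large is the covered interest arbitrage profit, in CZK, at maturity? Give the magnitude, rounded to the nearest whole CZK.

CZK 3,525,984

T = 18/12 years.
Invest the INR and cover forward: 830,000,000 × 1.135900 × 0.24814 = CZK 233,945,647.58.
Convert at spot and invest in CZK: 830,000,000 × 0.24194 × 1.147450 = CZK 230,419,663.99.
The quoted forward overvalues INR, so borrow CZK, buy INR at spot, deposit the INR at 9.06%, and sell the proceeds forward at 0.24814.
Arbitrage profit = |233,945,647.58 − 230,419,663.99| = CZK 3,525,984.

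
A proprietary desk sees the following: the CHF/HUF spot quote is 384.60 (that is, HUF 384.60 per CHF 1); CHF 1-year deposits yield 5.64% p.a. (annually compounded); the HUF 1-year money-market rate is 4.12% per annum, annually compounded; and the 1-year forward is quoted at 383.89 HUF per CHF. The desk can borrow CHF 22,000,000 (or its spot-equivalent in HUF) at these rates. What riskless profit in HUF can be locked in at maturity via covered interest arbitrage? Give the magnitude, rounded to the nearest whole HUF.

T = 1 year.
Keep in CHF, deliver into the forward: 22,000,000·1.056400·383.89 = HUF 8,921,910,712.00.
Swap to HUF now, deposit: 22,000,000·384.60·1.041200 = HUF 8,809,801,440.00.
The quoted forward overvalues CHF, so borrow HUF, buy CHF at spot, deposit the CHF at 5.64%, and sell the proceeds forward at 383.89.
Profit = 8,921,910,712.00 − 8,809,801,440.00 = HUF 112,109,272.

HUF 112,109,272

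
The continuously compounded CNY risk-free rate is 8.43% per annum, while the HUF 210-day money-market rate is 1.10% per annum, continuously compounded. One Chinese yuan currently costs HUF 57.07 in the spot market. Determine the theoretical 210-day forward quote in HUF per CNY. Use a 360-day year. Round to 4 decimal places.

54.6812

T = 210/360 years.
HUF growth factor: e^(0.0110×210/360) = 1.0064373.
CNY accumulates by e^(0.0843×210/360) = 1.05040416.
So F = 57.07 × 1.0064373 / 1.05040416 = 54.681216 (HUF/CNY).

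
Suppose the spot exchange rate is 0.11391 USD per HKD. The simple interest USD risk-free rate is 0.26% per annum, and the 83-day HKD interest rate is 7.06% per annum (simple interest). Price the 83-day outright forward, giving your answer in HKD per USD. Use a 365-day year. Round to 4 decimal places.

8.9145

T = 83/365 years.
USD accumulates by 1 + 0.0026×83/365 = 1.0005912.
HKD growth factor: 1 + 0.0706×83/365 = 1.0160542.
Forward (USD per HKD) = 0.11391 × 1.0005912 / 1.0160542 = 0.1121764.
Invert for HKD per USD: 1 / 0.1121764 = 8.9145.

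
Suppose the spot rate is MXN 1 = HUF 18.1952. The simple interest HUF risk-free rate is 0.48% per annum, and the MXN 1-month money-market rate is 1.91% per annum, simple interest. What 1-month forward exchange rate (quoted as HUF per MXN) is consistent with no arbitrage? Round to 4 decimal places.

18.1736

T = 1/12 years.
HUF growth factor: 1 + 0.0048×1/12 = 1.000400.
MXN accumulates by 1 + 0.0191×1/12 = 1.00159167.
Forward (HUF per MXN) = 18.1952 × 1.000400 / 1.00159167 = 18.173552.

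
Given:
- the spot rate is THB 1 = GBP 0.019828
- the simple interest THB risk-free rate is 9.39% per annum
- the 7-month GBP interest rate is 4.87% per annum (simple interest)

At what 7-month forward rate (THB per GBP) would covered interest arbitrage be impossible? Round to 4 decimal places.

T = 7/12 years.
GBP growth factor: 1 + 0.0487×7/12 = 1.02840833.
Growth of 1 THB over T: 1 + 0.0939×7/12 = 1.054775.
Forward (GBP per THB) = 0.019828 × 1.02840833 / 1.054775 = 0.019332351.
Invert for THB per GBP: 1 / 0.019332351 = 51.7268.

51.7268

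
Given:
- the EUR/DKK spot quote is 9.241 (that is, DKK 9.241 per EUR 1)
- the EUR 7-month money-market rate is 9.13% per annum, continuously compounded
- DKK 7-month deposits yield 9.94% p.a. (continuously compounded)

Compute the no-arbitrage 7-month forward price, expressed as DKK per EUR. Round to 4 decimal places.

9.2848

T = 7/12 years.
Growth of 1 DKK over T: e^(0.0994×7/12) = 1.0596973.
EUR accumulates by e^(0.0913×7/12) = 1.0547021.
CIP: F = S · (grow DKK)/(grow EUR) = 9.241 × 1.0596973/1.0547021 = 9.284767 DKK per EUR.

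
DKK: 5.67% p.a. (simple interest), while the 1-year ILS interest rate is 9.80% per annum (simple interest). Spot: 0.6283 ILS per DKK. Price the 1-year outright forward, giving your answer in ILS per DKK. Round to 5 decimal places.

0.65286

T = 1 year.
ILS growth factor: 1 + 0.0980×1 = 1.098000.
Growth of 1 DKK over T: 1 + 0.0567×1 = 1.056700.
Forward (ILS per DKK) = 0.6283 × 1.098000 / 1.056700 = 0.6528564.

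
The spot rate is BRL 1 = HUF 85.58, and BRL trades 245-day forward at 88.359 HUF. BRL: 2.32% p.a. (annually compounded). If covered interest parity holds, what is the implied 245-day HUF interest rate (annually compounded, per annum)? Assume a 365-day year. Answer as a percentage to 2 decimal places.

T = 245/365 years.
By CIP, F/S equals the HUF-to-BRL growth ratio: 88.359/85.58 = 1.0324725.
BRL growth factor: (1 + 0.0232)^(245/365) = 1.0155138.
That pins the HUF growth at 1.0484901.
Annualise: 1.0484901^(365/245) − 1 = 0.073091 = 7.31%.

7.31%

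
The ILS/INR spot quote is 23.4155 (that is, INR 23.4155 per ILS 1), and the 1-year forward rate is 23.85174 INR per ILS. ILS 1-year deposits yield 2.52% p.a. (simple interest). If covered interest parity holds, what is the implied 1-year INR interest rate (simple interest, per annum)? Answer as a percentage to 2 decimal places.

T = 1 year.
CIP gives F = S · g_INR/g_ILS, so g_INR/g_ILS = 23.85174/23.4155 = 1.0186304.
ILS growth factor: 1 + 0.0252×1 = 1.025200.
Hence g_INR = 1.0442999.
(1.0442999 − 1)/T = 0.044300, i.e. 4.43%.

4.43%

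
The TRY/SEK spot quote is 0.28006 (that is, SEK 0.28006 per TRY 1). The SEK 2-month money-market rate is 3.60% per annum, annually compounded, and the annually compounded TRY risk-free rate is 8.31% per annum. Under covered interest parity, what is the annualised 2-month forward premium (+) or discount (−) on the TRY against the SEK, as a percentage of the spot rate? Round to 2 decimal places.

T = 2/12 years.
CIP forward (SEK per TRY) = 0.28006 × 1.0059119/1.0133934 = 0.27799242.
Annualised premium = (F − S)/S × (1/T) = (0.27799242 − 0.28006)/0.28006 ÷ (2/12) = -4.43%.

-4.43%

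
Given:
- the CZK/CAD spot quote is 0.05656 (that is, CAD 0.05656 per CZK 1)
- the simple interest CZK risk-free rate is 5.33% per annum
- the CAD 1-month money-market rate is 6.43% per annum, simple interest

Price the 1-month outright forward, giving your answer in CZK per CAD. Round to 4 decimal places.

17.6642

T = 1/12 years.
CAD growth factor: 1 + 0.0643×1/12 = 1.00535833.
CZK accumulates by 1 + 0.0533×1/12 = 1.00444167.
Forward (CAD per CZK) = 0.05656 × 1.00535833 / 1.00444167 = 0.056611617.
Invert for CZK per CAD: 1 / 0.056611617 = 17.6642.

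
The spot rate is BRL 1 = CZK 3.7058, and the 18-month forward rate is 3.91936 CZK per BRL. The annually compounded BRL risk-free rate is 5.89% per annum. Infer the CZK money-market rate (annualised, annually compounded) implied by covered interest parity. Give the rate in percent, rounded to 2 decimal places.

T = 18/12 years.
CIP gives F = S · g_CZK/g_BRL, so g_CZK/g_BRL = 3.91936/3.7058 = 1.0576286.
The BRL side grows by (1 + 0.0589)^(18/12) = 1.0896385.
That pins the CZK growth at 1.1524328.
r = 1.1524328^(12/18) − 1 = 0.099201 → 9.92%.

9.92%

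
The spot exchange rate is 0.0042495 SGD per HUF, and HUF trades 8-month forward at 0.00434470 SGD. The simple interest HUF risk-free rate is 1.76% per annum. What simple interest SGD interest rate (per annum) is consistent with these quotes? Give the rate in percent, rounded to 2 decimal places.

T = 8/12 years.
F/S = 0.0043447/0.0042495 = 1.0224026 = (growth of SGD) / (growth of HUF).
The HUF side grows by 1 + 0.0176×8/12 = 1.0117333.
Hence g_SGD = 1.0343988.
(1.0343988 − 1)/T = 0.051598, i.e. 5.16%.

5.16%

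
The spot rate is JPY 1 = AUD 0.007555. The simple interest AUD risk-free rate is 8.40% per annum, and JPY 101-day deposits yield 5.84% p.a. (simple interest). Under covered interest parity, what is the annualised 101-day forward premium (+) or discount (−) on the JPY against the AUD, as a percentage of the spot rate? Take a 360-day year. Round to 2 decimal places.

T = 101/360 years.
No-arbitrage forward: 0.007555 × 1.0235667 / 1.0163844 = 0.007608388 AUD/JPY.
(F − S)/S ÷ T = (0.007608388 − 0.007555)/0.007555/(101/360) = 0.025188 → 2.52%.

+2.52%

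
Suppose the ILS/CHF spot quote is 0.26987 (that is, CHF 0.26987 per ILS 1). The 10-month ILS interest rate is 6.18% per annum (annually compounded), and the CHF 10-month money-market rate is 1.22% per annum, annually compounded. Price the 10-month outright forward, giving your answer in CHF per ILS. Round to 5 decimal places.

0.25932

T = 10/12 years.
CHF growth factor: (1 + 0.0122)^(10/12) = 1.0101564.
ILS growth factor: (1 + 0.0618)^(10/12) = 1.0512409.
Forward (CHF per ILS) = 0.26987 × 1.0101564 / 1.0512409 = 0.2593230.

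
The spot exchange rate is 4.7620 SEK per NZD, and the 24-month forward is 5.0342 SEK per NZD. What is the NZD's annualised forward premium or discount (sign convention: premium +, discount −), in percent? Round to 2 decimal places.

T = 2 years.
NZD trades forward at +5.71609% vs spot over the period.
Annualise by dividing by T: 0.0571609 / 2 = 0.028580 → 2.86%.

+2.86%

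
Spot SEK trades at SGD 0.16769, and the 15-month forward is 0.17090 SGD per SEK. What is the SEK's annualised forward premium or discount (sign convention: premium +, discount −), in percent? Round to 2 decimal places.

T = 15/12 years.
SEK trades forward at +1.91425% vs spot over the period.
×(1/T) gives 1.53% p.a.

+1.53%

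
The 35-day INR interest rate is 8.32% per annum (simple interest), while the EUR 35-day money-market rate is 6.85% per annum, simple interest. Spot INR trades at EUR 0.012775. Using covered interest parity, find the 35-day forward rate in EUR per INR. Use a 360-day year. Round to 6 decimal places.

T = 35/360 years.
Growth of 1 EUR over T: 1 + 0.0685×35/360 = 1.0066597.
INR accumulates by 1 + 0.0832×35/360 = 1.0080889.
Forward (EUR per INR) = 0.012775 × 1.0066597 / 1.0080889 = 0.01275689.

0.012757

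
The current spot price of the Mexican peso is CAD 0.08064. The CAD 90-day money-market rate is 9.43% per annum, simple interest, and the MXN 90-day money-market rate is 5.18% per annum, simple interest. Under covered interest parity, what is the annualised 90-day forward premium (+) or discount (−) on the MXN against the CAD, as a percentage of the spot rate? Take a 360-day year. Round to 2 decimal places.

T = 90/360 years.
F = S · g_CAD/g_MXN = 0.08064 × 1.023575/1.012950 = 0.08148585.
(F − S)/S ÷ T = (0.08148585 − 0.08064)/0.08064/(90/360) = 0.041957 → 4.20%.

+4.20%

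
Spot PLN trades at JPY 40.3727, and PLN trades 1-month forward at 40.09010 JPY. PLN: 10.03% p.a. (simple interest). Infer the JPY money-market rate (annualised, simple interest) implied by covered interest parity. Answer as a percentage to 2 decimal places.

T = 1/12 years.
F/S = 40.0901/40.3727 = 0.9930002 = (growth of JPY) / (growth of PLN).
PLN growth factor: 1 + 0.1003×1/12 = 1.0083583.
Hence g_JPY = 1.001300.
r = (1.001300 − 1)/(1/12) = 0.015600 → 1.56%.

1.56%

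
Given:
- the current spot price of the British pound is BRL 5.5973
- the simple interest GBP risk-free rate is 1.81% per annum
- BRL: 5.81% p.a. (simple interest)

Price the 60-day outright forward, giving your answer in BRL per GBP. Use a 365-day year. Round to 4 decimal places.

T = 60/365 years.
BRL accumulates by 1 + 0.0581×60/365 = 1.0095507.
Growth of 1 GBP over T: 1 + 0.0181×60/365 = 1.0029753.
So F = 5.5973 × 1.0095507 / 1.0029753 = 5.633995 (BRL/GBP).

5.6340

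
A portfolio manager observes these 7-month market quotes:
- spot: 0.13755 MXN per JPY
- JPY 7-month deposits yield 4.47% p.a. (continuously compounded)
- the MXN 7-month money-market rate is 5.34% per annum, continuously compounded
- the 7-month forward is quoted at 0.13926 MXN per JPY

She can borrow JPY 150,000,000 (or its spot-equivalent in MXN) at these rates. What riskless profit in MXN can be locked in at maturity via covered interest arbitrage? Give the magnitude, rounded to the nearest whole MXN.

MXN 155,527

T = 7/12 years.
Invest the JPY and cover forward: 150,000,000 × 1.0264179269 × 0.13926 = MXN 21,440,844.08.
Convert at spot and invest in MXN: 150,000,000 × 0.13755 × 1.0316402383 = MXN 21,285,317.22.
The quoted forward overvalues JPY, so borrow MXN, buy JPY at spot, deposit the JPY at 4.47%, and sell the proceeds forward at 0.13926.
Arbitrage profit = |21,440,844.08 − 21,285,317.22| = MXN 155,527.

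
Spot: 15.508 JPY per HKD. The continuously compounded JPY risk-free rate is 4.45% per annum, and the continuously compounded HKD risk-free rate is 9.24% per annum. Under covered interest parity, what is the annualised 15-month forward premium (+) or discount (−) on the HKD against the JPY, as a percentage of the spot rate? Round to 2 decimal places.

T = 15/12 years.
F = S · g_JPY/g_HKD = 15.508 × 1.0572012/1.1224345 = 14.606711.
(F − S)/S ÷ T = (14.606711 − 15.508)/15.508/(15/12) = -0.046494 → -4.65%.

-4.65%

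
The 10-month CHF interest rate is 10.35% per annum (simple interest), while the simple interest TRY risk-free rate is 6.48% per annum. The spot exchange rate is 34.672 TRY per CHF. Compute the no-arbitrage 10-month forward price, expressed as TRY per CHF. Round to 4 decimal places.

33.6426

T = 10/12 years.
TRY growth factor: 1 + 0.0648×10/12 = 1.054000.
CHF growth factor: 1 + 0.1035×10/12 = 1.086250.
So F = 34.672 × 1.054000 / 1.086250 = 33.642613 (TRY/CHF).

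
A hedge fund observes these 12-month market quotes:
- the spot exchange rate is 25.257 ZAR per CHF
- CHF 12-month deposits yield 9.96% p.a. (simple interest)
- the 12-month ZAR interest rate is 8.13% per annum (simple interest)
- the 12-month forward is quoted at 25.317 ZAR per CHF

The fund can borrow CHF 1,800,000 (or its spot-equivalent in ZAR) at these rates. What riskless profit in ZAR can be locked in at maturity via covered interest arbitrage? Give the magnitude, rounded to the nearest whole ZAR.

ZAR 950,722

T = 1 year.
Keep in CHF, deliver into the forward: 1,800,000·1.099600·25.317 = ZAR 50,109,431.76.
Swap to ZAR now, deposit: 1,800,000·25.257·1.081300 = ZAR 49,158,709.38.
The quoted forward overvalues CHF, so borrow ZAR, buy CHF at spot, deposit the CHF at 9.96%, and sell the proceeds forward at 25.317.
Profit = 50,109,431.76 − 49,158,709.38 = ZAR 950,722.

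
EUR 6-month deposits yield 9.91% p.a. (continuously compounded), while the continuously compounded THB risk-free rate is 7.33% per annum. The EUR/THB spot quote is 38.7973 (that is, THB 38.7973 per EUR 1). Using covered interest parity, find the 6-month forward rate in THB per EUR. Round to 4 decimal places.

T = 6/12 years.
THB accumulates by e^(0.0733×6/12) = 1.03732989.
EUR accumulates by e^(0.0991×6/12) = 1.05079813.
Forward (THB per EUR) = 38.7973 × 1.03732989 / 1.05079813 = 38.300029.

38.3000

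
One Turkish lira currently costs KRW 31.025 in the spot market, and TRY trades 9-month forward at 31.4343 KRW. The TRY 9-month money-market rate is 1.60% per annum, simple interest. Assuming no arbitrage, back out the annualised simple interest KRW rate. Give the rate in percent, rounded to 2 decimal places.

3.38%

T = 9/12 years.
F/S = 31.4343/31.025 = 1.0131926 = (growth of KRW) / (growth of TRY).
TRY growth factor: 1 + 0.0160×9/12 = 1.012000.
So the KRW growth factor = 1.0253509.
r = (1.0253509 − 1)/(9/12) = 0.033801 → 3.38%.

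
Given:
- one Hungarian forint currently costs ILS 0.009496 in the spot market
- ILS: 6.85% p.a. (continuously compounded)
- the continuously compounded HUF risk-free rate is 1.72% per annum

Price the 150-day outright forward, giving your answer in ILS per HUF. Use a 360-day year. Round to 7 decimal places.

T = 150/360 years.
ILS growth factor: e^(0.0685×150/360) = 1.0289529.
Growth of 1 HUF over T: e^(0.0172×150/360) = 1.0071924.
So F = 0.009496 × 1.0289529 / 1.0071924 = 0.009701162 (ILS/HUF).

0.0097012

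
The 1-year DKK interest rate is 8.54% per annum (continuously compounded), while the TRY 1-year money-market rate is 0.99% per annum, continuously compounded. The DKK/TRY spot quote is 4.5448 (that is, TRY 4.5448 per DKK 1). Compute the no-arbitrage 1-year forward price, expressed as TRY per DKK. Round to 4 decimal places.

4.2143

T = 1 year.
TRY growth factor: e^(0.0099×1) = 1.0099492.
Growth of 1 DKK over T: e^(0.0854×1) = 1.0891526.
So F = 4.5448 × 1.0099492 / 1.0891526 = 4.214301 (TRY/DKK).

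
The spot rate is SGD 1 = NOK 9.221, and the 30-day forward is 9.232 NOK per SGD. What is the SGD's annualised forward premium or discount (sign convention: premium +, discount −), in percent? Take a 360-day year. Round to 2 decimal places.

T = 30/360 years.
Period premium: (9.232 − 9.221)/9.221 = 0.0011929.
Annualise by dividing by T: 0.0011929 / (30/360) = 0.014315 → 1.43%.

+1.43%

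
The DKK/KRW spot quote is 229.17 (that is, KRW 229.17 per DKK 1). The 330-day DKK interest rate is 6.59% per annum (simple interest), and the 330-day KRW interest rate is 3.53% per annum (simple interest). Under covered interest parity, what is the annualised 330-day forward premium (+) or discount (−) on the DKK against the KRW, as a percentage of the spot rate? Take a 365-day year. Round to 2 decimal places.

-2.89%

T = 330/365 years.
F = S · g_KRW/g_DKK = 229.17 × 1.0319151/1.0595808 = 223.18636.
(F − S)/S ÷ T = (223.18636 − 229.17)/229.17/(330/365) = -0.028879 → -2.89%.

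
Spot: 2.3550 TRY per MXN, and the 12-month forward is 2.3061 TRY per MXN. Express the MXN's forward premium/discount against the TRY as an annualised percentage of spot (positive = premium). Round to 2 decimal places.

-2.08%

T = 1 year.
Period premium: (2.3061 − 2.355)/2.355 = -0.0207643.
Annualise by dividing by T: -0.0207643 / 1 = -0.020764 → -2.08%.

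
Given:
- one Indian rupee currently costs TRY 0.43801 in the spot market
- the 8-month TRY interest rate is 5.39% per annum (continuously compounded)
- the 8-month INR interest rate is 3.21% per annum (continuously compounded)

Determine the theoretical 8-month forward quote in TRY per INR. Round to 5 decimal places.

T = 8/12 years.
TRY growth factor: e^(0.0539×8/12) = 1.0365867.
INR accumulates by e^(0.0321×8/12) = 1.0216306.
CIP: F = S · (grow TRY)/(grow INR) = 0.43801 × 1.0365867/1.0216306 = 0.4444222 TRY per INR.

0.44442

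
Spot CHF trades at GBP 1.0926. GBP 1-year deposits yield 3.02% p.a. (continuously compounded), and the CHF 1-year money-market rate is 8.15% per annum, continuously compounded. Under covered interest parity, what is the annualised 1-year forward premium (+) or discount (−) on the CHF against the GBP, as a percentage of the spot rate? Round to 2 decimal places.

T = 1 year.
No-arbitrage forward: 1.0926 × 1.0306606 / 1.0849132 = 1.0379630 GBP/CHF.
Annualised premium = (F − S)/S × (1/T) = (1.0379630 − 1.0926)/1.0926 ÷ 1 = -5.00%.

-5.00%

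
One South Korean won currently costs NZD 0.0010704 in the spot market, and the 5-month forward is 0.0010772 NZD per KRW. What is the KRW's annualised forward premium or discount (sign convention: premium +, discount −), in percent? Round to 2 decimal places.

T = 5/12 years.
Period premium: (0.0010772 − 0.0010704)/0.0010704 = 0.0063528.
Per annum: 0.0063528 / (5/12) = 0.015247 = 1.52%.

+1.52%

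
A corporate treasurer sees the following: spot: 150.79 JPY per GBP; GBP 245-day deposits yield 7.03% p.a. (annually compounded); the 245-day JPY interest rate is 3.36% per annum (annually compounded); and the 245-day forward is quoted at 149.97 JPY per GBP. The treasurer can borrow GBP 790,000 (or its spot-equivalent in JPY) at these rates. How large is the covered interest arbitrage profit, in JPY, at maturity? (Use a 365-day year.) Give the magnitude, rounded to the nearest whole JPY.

T = 245/365 years.
Keep in GBP, deliver into the forward: 790,000·1.04665867828·149.97 = JPY 124,004,247.57.
Swap to JPY now, deposit: 790,000·150.79·1.02243067399 = JPY 121,796,133.85.
The quoted forward overvalues GBP, so borrow JPY, buy GBP at spot, deposit the GBP at 7.03%, and sell the proceeds forward at 149.97.
The gap between the two covered legs is JPY 2,208,114.

JPY 2,208,114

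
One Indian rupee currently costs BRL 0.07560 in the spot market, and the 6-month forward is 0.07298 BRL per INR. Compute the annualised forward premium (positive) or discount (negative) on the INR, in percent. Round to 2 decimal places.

T = 6/12 years.
Period premium: (0.07298 − 0.0756)/0.0756 = -0.0346561.
Per annum: -0.0346561 / (6/12) = -0.069312 = -6.93%.

-6.93%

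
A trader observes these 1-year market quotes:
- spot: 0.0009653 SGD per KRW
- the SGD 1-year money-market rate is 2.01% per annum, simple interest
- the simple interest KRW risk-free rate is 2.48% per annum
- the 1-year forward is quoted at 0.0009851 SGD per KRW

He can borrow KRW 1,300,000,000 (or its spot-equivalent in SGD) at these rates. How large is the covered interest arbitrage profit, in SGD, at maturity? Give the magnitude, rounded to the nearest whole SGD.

T = 1 year.
Keep in KRW, deliver into the forward: 1,300,000,000·1.024800·0.0009851 = SGD 1,312,389.62.
Swap to SGD now, deposit: 1,300,000,000·0.0009653·1.020100 = SGD 1,280,113.29.
The quoted forward overvalues KRW, so borrow SGD, buy KRW at spot, deposit the KRW at 2.48%, and sell the proceeds forward at 0.0009851.
The gap between the two covered legs is SGD 32,276.

SGD 32,276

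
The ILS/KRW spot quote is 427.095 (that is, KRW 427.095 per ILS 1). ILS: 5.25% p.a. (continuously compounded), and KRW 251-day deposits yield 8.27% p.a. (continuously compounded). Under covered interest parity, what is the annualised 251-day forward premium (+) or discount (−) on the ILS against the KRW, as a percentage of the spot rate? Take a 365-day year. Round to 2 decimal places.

+3.05%

T = 251/365 years.
CIP forward (KRW per ILS) = 427.095 × 1.0585186/1.0367624 = 436.057482.
(F − S)/S ÷ T = (436.057482 − 427.095)/427.095/(251/365) = 0.030516 → 3.05%.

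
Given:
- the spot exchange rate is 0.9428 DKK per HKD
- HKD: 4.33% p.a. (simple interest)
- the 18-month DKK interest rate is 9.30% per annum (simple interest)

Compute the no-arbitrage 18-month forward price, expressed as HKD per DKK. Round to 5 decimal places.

0.99128

T = 18/12 years.
DKK accumulates by 1 + 0.0930×18/12 = 1.139500.
HKD accumulates by 1 + 0.0433×18/12 = 1.064950.
Forward (DKK per HKD) = 0.9428 × 1.139500 / 1.064950 = 1.008799.
Quoted the other way: 1/1.008799 = 0.99128 HKD per DKK.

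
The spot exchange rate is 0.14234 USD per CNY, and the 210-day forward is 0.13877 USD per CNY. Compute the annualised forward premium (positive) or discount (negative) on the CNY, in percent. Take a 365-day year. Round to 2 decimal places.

-4.36%

T = 210/365 years.
(F − S)/S = (0.13877 − 0.14234)/0.14234 = -0.0250808.
×(1/T) gives -4.36% p.a.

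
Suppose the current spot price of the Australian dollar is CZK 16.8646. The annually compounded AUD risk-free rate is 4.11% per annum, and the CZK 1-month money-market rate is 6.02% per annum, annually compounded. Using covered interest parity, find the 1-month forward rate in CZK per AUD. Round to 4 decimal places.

T = 1/12 years.
CZK accumulates by (1 + 0.0602)^(1/12) = 1.00488335.
AUD growth factor: (1 + 0.0411)^(1/12) = 1.00336213.
So F = 16.8646 × 1.00488335 / 1.00336213 = 16.890169 (CZK/AUD).

16.8902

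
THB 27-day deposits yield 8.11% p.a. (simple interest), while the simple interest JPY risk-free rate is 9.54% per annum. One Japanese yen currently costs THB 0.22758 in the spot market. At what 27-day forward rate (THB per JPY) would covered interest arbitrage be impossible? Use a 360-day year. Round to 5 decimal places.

0.22734

T = 27/360 years.
THB growth factor: 1 + 0.0811×27/360 = 1.0060825.
JPY accumulates by 1 + 0.0954×27/360 = 1.007155.
CIP: F = S · (grow THB)/(grow JPY) = 0.22758 × 1.0060825/1.007155 = 0.2273377 THB per JPY.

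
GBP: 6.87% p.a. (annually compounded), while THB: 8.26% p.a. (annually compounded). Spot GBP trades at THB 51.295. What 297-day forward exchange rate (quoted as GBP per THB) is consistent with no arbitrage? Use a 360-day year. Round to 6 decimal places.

T = 297/360 years.
Growth of 1 THB over T: (1 + 0.0826)^(297/360) = 1.0676677.
Growth of 1 GBP over T: (1 + 0.0687)^(297/360) = 1.0563456.
Forward (THB per GBP) = 51.295 × 1.0676677 / 1.0563456 = 51.84479.
Invert for GBP per THB: 1 / 51.84479 = 0.019288.

0.019288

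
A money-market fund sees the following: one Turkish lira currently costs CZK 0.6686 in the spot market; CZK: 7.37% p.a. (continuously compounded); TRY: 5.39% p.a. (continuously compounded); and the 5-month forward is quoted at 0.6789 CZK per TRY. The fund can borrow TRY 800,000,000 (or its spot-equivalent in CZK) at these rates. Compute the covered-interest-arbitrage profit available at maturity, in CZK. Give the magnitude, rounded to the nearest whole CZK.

T = 5/12 years.
Keep in TRY, deliver into the forward: 800,000,000·1.02271242026·0.6789 = CZK 555,455,569.69.
Swap to CZK now, deposit: 800,000,000·0.6686·1.03118469782 = CZK 551,560,071.17.
The quoted forward overvalues TRY, so borrow CZK, buy TRY at spot, deposit the TRY at 5.39%, and sell the proceeds forward at 0.6789.
The gap between the two covered legs is CZK 3,895,499.

CZK 3,895,499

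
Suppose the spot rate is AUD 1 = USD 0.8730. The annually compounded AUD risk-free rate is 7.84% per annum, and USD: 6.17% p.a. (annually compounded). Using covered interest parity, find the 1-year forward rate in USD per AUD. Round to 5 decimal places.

0.85948

T = 1 year.
USD growth factor: (1 + 0.0617)^1 = 1.061700.
AUD accumulates by (1 + 0.0784)^1 = 1.078400.
CIP: F = S · (grow USD)/(grow AUD) = 0.873 × 1.061700/1.078400 = 0.8594808 USD per AUD.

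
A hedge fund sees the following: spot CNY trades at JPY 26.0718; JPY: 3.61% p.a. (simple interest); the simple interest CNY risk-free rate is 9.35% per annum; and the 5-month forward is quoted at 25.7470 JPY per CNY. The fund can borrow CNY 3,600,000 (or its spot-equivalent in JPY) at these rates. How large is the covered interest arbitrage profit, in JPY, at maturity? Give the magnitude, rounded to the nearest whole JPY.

JPY 1,029,949

T = 5/12 years.
Route A — deposit CNY, sell forward: 3,600,000 × 1.0389583333 × 25.7470 = JPY 96,300,216.75.
Route B — convert at spot, deposit JPY: 3,600,000 × 26.0718 × 1.0150416667 = JPY 95,270,267.97.
The quoted forward overvalues CNY, so borrow JPY, buy CNY at spot, deposit the CNY at 9.35%, and sell the proceeds forward at 25.7470.
Profit = 96,300,216.75 − 95,270,267.97 = JPY 1,029,949.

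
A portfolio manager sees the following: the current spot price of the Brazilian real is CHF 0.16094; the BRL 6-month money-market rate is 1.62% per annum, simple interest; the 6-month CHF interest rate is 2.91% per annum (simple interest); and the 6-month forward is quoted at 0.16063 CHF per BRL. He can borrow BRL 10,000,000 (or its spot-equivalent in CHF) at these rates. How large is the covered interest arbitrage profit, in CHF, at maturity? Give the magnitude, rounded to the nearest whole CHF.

CHF 13,506

T = 6/12 years.
Keep in BRL, deliver into the forward: 10,000,000·1.008100·0.16063 = CHF 1,619,311.03.
Swap to CHF now, deposit: 10,000,000·0.16094·1.014550 = CHF 1,632,816.77.
The quoted forward undervalues BRL, so borrow BRL, convert to CHF at spot, deposit the CHF at 2.91%, and buy BRL forward at 0.16063 to cover the loan.
The gap between the two covered legs is CHF 13,506.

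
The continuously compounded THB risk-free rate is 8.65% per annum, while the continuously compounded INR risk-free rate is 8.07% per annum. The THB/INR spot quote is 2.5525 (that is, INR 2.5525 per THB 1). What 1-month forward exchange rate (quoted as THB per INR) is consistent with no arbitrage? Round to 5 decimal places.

T = 1/12 years.
INR growth factor: e^(0.0807×1/12) = 1.0067477.
THB growth factor: e^(0.0865×1/12) = 1.0072344.
Forward (INR per THB) = 2.5525 × 1.0067477 / 1.0072344 = 2.551267.
Invert for THB per INR: 1 / 2.551267 = 0.39196.

0.39196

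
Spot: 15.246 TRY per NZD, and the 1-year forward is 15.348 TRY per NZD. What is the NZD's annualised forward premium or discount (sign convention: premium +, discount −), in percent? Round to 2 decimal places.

+0.67%

T = 1 year.
Period premium: (15.348 − 15.246)/15.246 = 0.0066903.
Annualise by dividing by T: 0.0066903 / 1 = 0.006690 → 0.67%.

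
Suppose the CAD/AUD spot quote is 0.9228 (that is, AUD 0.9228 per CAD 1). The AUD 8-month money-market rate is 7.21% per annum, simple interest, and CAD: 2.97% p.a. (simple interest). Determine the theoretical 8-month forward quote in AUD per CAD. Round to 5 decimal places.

T = 8/12 years.
AUD growth factor: 1 + 0.0721×8/12 = 1.0480667.
Growth of 1 CAD over T: 1 + 0.0297×8/12 = 1.019800.
So F = 0.9228 × 1.0480667 / 1.019800 = 0.9483781 (AUD/CAD).

0.94838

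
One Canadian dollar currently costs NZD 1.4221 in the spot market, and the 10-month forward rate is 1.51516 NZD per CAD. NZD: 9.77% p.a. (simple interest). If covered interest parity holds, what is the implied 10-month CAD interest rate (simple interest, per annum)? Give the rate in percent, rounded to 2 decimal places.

T = 10/12 years.
CIP gives F = S · g_NZD/g_CAD, so g_NZD/g_CAD = 1.51516/1.4221 = 1.0654384.
The NZD side grows by 1 + 0.0977×10/12 = 1.0814167.
That pins the CAD growth at 1.0149969.
r = (1.0149969 − 1)/(10/12) = 0.017996 → 1.80%.

1.80%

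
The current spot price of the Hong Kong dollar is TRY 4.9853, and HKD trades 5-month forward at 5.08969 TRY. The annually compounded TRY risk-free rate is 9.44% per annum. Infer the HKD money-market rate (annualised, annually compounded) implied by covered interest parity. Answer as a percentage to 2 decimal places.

T = 5/12 years.
By CIP, F/S equals the TRY-to-HKD growth ratio: 5.08969/4.9853 = 1.0209396.
The TRY side grows by (1 + 0.0944)^(5/12) = 1.0383012.
That pins the HKD growth at 1.0170055.
r = 1.0170055^(12/5) − 1 = 0.041300 → 4.13%.

4.13%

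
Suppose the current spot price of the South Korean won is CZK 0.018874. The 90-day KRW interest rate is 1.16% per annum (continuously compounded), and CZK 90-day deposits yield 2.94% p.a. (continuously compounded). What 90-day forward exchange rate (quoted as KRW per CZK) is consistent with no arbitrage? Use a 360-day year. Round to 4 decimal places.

T = 90/360 years.
Growth of 1 CZK over T: e^(0.0294×90/360) = 1.00737708.
KRW accumulates by e^(0.0116×90/360) = 1.00290421.
So F = 0.018874 × 1.00737708 / 1.00290421 = 0.018958176 (CZK/KRW).
Invert for KRW per CZK: 1 / 0.018958176 = 52.7477.

52.7477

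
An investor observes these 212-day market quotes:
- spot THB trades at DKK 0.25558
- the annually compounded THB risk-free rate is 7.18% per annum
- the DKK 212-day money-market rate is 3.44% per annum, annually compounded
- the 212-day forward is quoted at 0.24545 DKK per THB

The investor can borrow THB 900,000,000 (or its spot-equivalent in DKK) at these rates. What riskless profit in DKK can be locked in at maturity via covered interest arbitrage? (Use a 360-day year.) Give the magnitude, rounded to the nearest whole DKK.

DKK 4,537,343

T = 212/360 years.
Keep in THB, deliver into the forward: 900,000,000·1.04167838932·0.24545 = DKK 230,111,964.59.
Swap to DKK now, deposit: 900,000,000·0.25558·1.02011680363 = DKK 234,649,307.40.
The quoted forward undervalues THB, so borrow THB, convert to DKK at spot, deposit the DKK at 3.44%, and buy THB forward at 0.24545 to cover the loan.
The gap between the two covered legs is DKK 4,537,343.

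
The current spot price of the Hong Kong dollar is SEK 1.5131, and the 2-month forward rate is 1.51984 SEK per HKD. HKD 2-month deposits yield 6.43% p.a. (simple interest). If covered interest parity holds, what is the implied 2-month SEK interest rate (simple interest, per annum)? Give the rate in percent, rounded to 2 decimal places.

9.13%

T = 2/12 years.
F/S = 1.51984/1.5131 = 1.0044544 = (growth of SEK) / (growth of HKD).
HKD growth factor: 1 + 0.0643×2/12 = 1.0107167.
So the SEK growth factor = 1.0152188.
(1.0152188 − 1)/T = 0.091313, i.e. 9.13%.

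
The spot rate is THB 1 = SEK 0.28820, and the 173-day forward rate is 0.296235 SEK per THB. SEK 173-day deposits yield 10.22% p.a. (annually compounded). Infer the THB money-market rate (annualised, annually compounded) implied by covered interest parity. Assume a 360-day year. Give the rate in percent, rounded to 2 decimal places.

4.09%

T = 173/360 years.
CIP gives F = S · g_SEK/g_THB, so g_SEK/g_THB = 0.296235/0.2882 = 1.0278799.
SEK growth factor: (1 + 0.1022)^(173/360) = 1.0478726.
Hence g_THB = 1.0194504.
r = 1.0194504^(360/173) − 1 = 0.040901 → 4.09%.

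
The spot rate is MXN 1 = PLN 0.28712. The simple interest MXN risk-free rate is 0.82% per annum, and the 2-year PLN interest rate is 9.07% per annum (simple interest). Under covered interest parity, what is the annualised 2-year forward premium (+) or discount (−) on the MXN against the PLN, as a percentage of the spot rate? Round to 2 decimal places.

+8.12%

T = 2 years.
No-arbitrage forward: 0.28712 × 1.181400 / 1.016400 = 0.33373039 PLN/MXN.
Annualised premium = (F − S)/S × (1/T) = (0.33373039 − 0.28712)/0.28712 ÷ 2 = 8.12%.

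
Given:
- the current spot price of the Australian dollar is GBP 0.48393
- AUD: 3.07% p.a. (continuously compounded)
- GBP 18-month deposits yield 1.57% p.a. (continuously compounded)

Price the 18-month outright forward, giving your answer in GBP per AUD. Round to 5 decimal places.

0.47316

T = 18/12 years.
GBP accumulates by e^(0.0157×18/12) = 1.0238295.
AUD accumulates by e^(0.0307×18/12) = 1.0471268.
Forward (GBP per AUD) = 0.48393 × 1.0238295 / 1.0471268 = 0.4731631.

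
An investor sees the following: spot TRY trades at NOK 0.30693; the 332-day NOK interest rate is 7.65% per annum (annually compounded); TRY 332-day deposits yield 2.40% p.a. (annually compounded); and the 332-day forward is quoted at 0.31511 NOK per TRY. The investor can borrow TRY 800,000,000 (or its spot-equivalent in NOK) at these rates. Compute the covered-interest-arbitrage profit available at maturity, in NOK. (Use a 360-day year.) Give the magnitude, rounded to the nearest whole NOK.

T = 332/360 years.
Invest the TRY and cover forward: 800,000,000 × 1.02211285148 × 0.31511 = NOK 257,662,384.50.
Convert at spot and invest in NOK: 800,000,000 × 0.30693 × 1.07034566317 = NOK 262,816,955.52.
The quoted forward undervalues TRY, so borrow TRY, convert to NOK at spot, deposit the NOK at 7.65%, and buy TRY forward at 0.31511 to cover the loan.
Profit = 262,816,955.52 − 257,662,384.50 = NOK 5,154,571.

NOK 5,154,571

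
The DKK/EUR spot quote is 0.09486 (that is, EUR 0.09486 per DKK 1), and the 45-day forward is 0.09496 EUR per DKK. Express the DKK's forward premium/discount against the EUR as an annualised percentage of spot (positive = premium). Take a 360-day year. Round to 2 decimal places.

+0.84%

T = 45/360 years.
DKK trades forward at +0.10542% vs spot over the period.
Per annum: 0.0010542 / (45/360) = 0.008434 = 0.84%.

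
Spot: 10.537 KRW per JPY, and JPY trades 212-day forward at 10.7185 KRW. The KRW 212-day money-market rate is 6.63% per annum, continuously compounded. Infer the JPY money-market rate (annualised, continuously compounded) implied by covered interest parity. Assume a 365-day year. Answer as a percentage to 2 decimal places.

3.69%

T = 212/365 years.
CIP gives F = S · g_KRW/g_JPY, so g_KRW/g_JPY = 10.7185/10.537 = 1.0172250.
KRW growth factor: e^(0.0663×212/365) = 1.0392596.
Hence g_JPY = 1.0216615.
Take logs: ln 1.0216615 / (212/365) = 0.036896, so 3.69%.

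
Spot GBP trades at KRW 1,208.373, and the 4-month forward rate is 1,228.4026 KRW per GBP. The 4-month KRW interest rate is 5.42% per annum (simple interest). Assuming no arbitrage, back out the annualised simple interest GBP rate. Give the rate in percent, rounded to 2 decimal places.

T = 4/12 years.
CIP gives F = S · g_KRW/g_GBP, so g_KRW/g_GBP = 1228.4026/1208.373 = 1.0165757.
The KRW side grows by 1 + 0.0542×4/12 = 1.0180667.
Hence g_GBP = 1.0014667.
r = (1.0014667 − 1)/(4/12) = 0.004400 → 0.44%.

0.44%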